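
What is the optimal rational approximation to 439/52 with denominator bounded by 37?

Expand x = 439/52 as a continued fraction with the Euclidean algorithm:
  439 = 8*52 + 23, so a_0 = 8.
  52 = 2*23 + 6, so a_1 = 2.
  23 = 3*6 + 5, so a_2 = 3.
  6 = 1*5 + 1, so a_3 = 1.
  5 = 5*1 + 0, so a_4 = 5.
so x = [8; 2, 3, 1, 5].
Convergents (p_i = a_i*p_{i-1} + p_{i-2}, q_i = a_i*q_{i-1} + q_{i-2} with p_{-2}=0, p_{-1}=1, q_{-2}=1, q_{-1}=0), until the denominator exceeds 37:
  i=0: a_0=8, p_0 = 8*1 + 0 = 8, q_0 = 8*0 + 1 = 1.
  i=1: a_1=2, p_1 = 2*8 + 1 = 17, q_1 = 2*1 + 0 = 2.
  i=2: a_2=3, p_2 = 3*17 + 8 = 59, q_2 = 3*2 + 1 = 7.
  i=3: a_3=1, p_3 = 1*59 + 17 = 76, q_3 = 1*7 + 2 = 9.
  i=4: a_4=5, p_4 = 5*76 + 59 = 439, q_4 = 5*9 + 7 = 52.
q_4 = 52 > 37, so the last convergent with denominator <= 37 is p_3/q_3 = 76/9.
The closest fraction with denominator <= 37 is either p_3/q_3 or the intermediate fraction (k*p_3 + p_2)/(k*q_3 + q_2) with the largest k >= 1 whose denominator stays <= 37; these approach x as k grows, and every other convergent or intermediate fraction in range is farther away.
Largest k: floor((37 - q_2)/q_3) = floor((37 - 7)/9) = 3.
That gives (3*76 + 59)/(3*9 + 7) = 287/34.
Compare the errors: |x - 76/9| = |439*9 - 76*52|/(52*9) = 1/468, and |x - 287/34| = |439*34 - 287*52|/(52*34) = 2/1768.
Cross-multiplying, 2*468 = 936 < 1768 = 1*1768, so 2/1768 is smaller: the intermediate fraction 287/34 is closer to x than 76/9.

287/34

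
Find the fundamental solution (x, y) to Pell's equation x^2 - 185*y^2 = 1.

(x, y) = (9249, 680)

First expand sqrt(185) as a continued fraction. With x_i = (sqrt(185) + m_i)/d_i and (m_0, d_0) = (0, 1): a_0 = floor(sqrt(185)) = 13, since 13^2 = 169 <= 185 < 196 = 14^2.
Iterate m_{i+1} = d_i*a_i - m_i, d_{i+1} = (185 - m_{i+1}^2)/d_i, a_{i+1} = floor((a_0 + m_{i+1})/d_{i+1}):
  m_1 = 1*13 - 0 = 13, d_1 = (185 - 13^2)/1 = 16/1 = 16, a_1 = floor((13 + 13)/16) = 1.
  m_2 = 16*1 - 13 = 3, d_2 = (185 - 3^2)/16 = 176/16 = 11, a_2 = floor((13 + 3)/11) = 1.
  m_3 = 11*1 - 3 = 8, d_3 = (185 - 8^2)/11 = 121/11 = 11, a_3 = floor((13 + 8)/11) = 1.
  m_4 = 11*1 - 8 = 3, d_4 = (185 - 3^2)/11 = 176/11 = 16, a_4 = floor((13 + 3)/16) = 1.
  m_5 = 16*1 - 3 = 13, d_5 = (185 - 13^2)/16 = 16/16 = 1, a_5 = floor((13 + 13)/1) = 26.
  m_6 = 1*26 - 13 = 13, d_6 = (185 - 13^2)/1 = 16/1 = 16: (m_6, d_6) = (m_1, d_1) = (13, 16), so from here the quotients repeat a_1, ..., a_5; the period length is 5.
So sqrt(185) = [13; (1, 1, 1, 1, 26)] with period length k = 5.
k is odd, so (p_{k-1}, q_{k-1}) only solves x^2 - 185y^2 = -1 and the fundamental solution of x^2 - 185y^2 = 1 is (p_{2k-1}, q_{2k-1}) = (p_9, q_9); compute convergents through index 9, running through the period twice.
Convergents (p_i = a_i*p_{i-1} + p_{i-2}, q_i = a_i*q_{i-1} + q_{i-2} with p_{-2}=0, p_{-1}=1, q_{-2}=1, q_{-1}=0):
  i=0: a_0=13, p_0 = 13*1 + 0 = 13, q_0 = 13*0 + 1 = 1.
  i=1: a_1=1, p_1 = 1*13 + 1 = 14, q_1 = 1*1 + 0 = 1.
  i=2: a_2=1, p_2 = 1*14 + 13 = 27, q_2 = 1*1 + 1 = 2.
  i=3: a_3=1, p_3 = 1*27 + 14 = 41, q_3 = 1*2 + 1 = 3.
  i=4: a_4=1, p_4 = 1*41 + 27 = 68, q_4 = 1*3 + 2 = 5.
  i=5: a_5=26, p_5 = 26*68 + 41 = 1809, q_5 = 26*5 + 3 = 133.
  i=6: a_6=1, p_6 = 1*1809 + 68 = 1877, q_6 = 1*133 + 5 = 138.
  i=7: a_7=1, p_7 = 1*1877 + 1809 = 3686, q_7 = 1*138 + 133 = 271.
  i=8: a_8=1, p_8 = 1*3686 + 1877 = 5563, q_8 = 1*271 + 138 = 409.
  i=9: a_9=1, p_9 = 1*5563 + 3686 = 9249, q_9 = 1*409 + 271 = 680.
Indeed p_4^2 - 185*q_4^2 = 4624 - 4625 = -1, not +1.
Check: 9249^2 - 185*680^2 = 85544001 - 85544000 = 1, so (x, y) = (9249, 680) solves the equation, and by the theorem it is the least positive solution.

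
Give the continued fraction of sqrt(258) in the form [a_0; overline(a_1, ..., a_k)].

Write x_i = (sqrt(258) + m_i)/d_i with (m_0, d_0) = (0, 1). a_0 = floor(sqrt(258)) = 16, since 16^2 = 256 <= 258 < 289 = 17^2.
Iterate m_{i+1} = d_i*a_i - m_i, d_{i+1} = (258 - m_{i+1}^2)/d_i, a_{i+1} = floor((a_0 + m_{i+1})/d_{i+1}):
  m_1 = 1*16 - 0 = 16, d_1 = (258 - 16^2)/1 = 2/1 = 2, a_1 = floor((16 + 16)/2) = 16.
  m_2 = 2*16 - 16 = 16, d_2 = (258 - 16^2)/2 = 2/2 = 1, a_2 = floor((16 + 16)/1) = 32.
  m_3 = 1*32 - 16 = 16, d_3 = (258 - 16^2)/1 = 2/1 = 2: (m_3, d_3) = (m_1, d_1) = (16, 2), so from here the quotients repeat a_1, a_2; the period length is 2.
Hence the expansion of sqrt(258) is a_0 = 16 followed by the repeating block 16, 32 (period 2).

[16; overline(16, 32)]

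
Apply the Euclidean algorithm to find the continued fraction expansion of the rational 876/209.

[4; 5, 4, 2, 4]

Run the Euclidean algorithm on 876 and 209; the successive quotients are the partial quotients a_0, a_1, ... (each step inverts the fractional part left over by the previous one):
  876 = 4*209 + 40, so a_0 = 4.
  209 = 5*40 + 9, so a_1 = 5.
  40 = 4*9 + 4, so a_2 = 4.
  9 = 2*4 + 1, so a_3 = 2.
  4 = 4*1 + 0, so a_4 = 4.
The remainder reaches 0 after 5 divisions, so the expansion has 5 partial quotients, read off in order.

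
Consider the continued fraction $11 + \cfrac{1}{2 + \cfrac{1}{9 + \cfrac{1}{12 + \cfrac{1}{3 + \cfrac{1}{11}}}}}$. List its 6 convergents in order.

11/1, 23/2, 218/19, 2639/230, 8135/709, 92124/8029

Using the convergent recurrence p_i = a_i*p_{i-1} + p_{i-2}, q_i = a_i*q_{i-1} + q_{i-2} with p_{-2}=0, p_{-1}=1, q_{-2}=1, q_{-1}=0:
  i=0: a_0=11, p_0 = 11*1 + 0 = 11, q_0 = 11*0 + 1 = 1.
  i=1: a_1=2, p_1 = 2*11 + 1 = 23, q_1 = 2*1 + 0 = 2.
  i=2: a_2=9, p_2 = 9*23 + 11 = 218, q_2 = 9*2 + 1 = 19.
  i=3: a_3=12, p_3 = 12*218 + 23 = 2639, q_3 = 12*19 + 2 = 230.
  i=4: a_4=3, p_4 = 3*2639 + 218 = 8135, q_4 = 3*230 + 19 = 709.
  i=5: a_5=11, p_5 = 11*8135 + 2639 = 92124, q_5 = 11*709 + 230 = 8029.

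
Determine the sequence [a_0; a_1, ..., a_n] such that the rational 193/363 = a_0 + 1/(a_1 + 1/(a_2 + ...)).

Run the Euclidean algorithm on 193 and 363; the successive quotients are the partial quotients a_0, a_1, ... (each step inverts the fractional part left over by the previous one):
  193 = 0*363 + 193, so a_0 = 0.
  363 = 1*193 + 170, so a_1 = 1.
  193 = 1*170 + 23, so a_2 = 1.
  170 = 7*23 + 9, so a_3 = 7.
  23 = 2*9 + 5, so a_4 = 2.
  9 = 1*5 + 4, so a_5 = 1.
  5 = 1*4 + 1, so a_6 = 1.
  4 = 4*1 + 0, so a_7 = 4.
The remainder reaches 0 after 8 divisions, so the expansion has 8 partial quotients, read off in order.

[0; 1, 1, 7, 2, 1, 1, 4]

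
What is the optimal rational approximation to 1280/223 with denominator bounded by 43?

132/23

Expand x = 1280/223 as a continued fraction with the Euclidean algorithm:
  1280 = 5*223 + 165, so a_0 = 5.
  223 = 1*165 + 58, so a_1 = 1.
  165 = 2*58 + 49, so a_2 = 2.
  58 = 1*49 + 9, so a_3 = 1.
  49 = 5*9 + 4, so a_4 = 5.
  9 = 2*4 + 1, so a_5 = 2.
  4 = 4*1 + 0, so a_6 = 4.
so x = [5; 1, 2, 1, 5, 2, 4].
Convergents (p_i = a_i*p_{i-1} + p_{i-2}, q_i = a_i*q_{i-1} + q_{i-2} with p_{-2}=0, p_{-1}=1, q_{-2}=1, q_{-1}=0), until the denominator exceeds 43:
  i=0: a_0=5, p_0 = 5*1 + 0 = 5, q_0 = 5*0 + 1 = 1.
  i=1: a_1=1, p_1 = 1*5 + 1 = 6, q_1 = 1*1 + 0 = 1.
  i=2: a_2=2, p_2 = 2*6 + 5 = 17, q_2 = 2*1 + 1 = 3.
  i=3: a_3=1, p_3 = 1*17 + 6 = 23, q_3 = 1*3 + 1 = 4.
  i=4: a_4=5, p_4 = 5*23 + 17 = 132, q_4 = 5*4 + 3 = 23.
  i=5: a_5=2, p_5 = 2*132 + 23 = 287, q_5 = 2*23 + 4 = 50.
q_5 = 50 > 43, so the last convergent with denominator <= 43 is p_4/q_4 = 132/23.
The closest fraction with denominator <= 43 is either p_4/q_4 or the intermediate fraction (k*p_4 + p_3)/(k*q_4 + q_3) with the largest k >= 1 whose denominator stays <= 43; these approach x as k grows, and every other convergent or intermediate fraction in range is farther away.
Largest k: floor((43 - q_3)/q_4) = floor((43 - 4)/23) = 1.
That gives (1*132 + 23)/(1*23 + 4) = 155/27.
Compare the errors: |x - 132/23| = |1280*23 - 132*223|/(223*23) = 4/5129, and |x - 155/27| = |1280*27 - 155*223|/(223*27) = 5/6021.
Cross-multiplying, 4*6021 = 24084 < 25645 = 5*5129, so 4/5129 is smaller: the convergent 132/23 is closer to x than 155/27.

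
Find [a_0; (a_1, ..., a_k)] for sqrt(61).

Write x_i = (sqrt(61) + m_i)/d_i with (m_0, d_0) = (0, 1). a_0 = floor(sqrt(61)) = 7, since 7^2 = 49 <= 61 < 64 = 8^2.
Iterate m_{i+1} = d_i*a_i - m_i, d_{i+1} = (61 - m_{i+1}^2)/d_i, a_{i+1} = floor((a_0 + m_{i+1})/d_{i+1}):
  m_1 = 1*7 - 0 = 7, d_1 = (61 - 7^2)/1 = 12/1 = 12, a_1 = floor((7 + 7)/12) = 1.
  m_2 = 12*1 - 7 = 5, d_2 = (61 - 5^2)/12 = 36/12 = 3, a_2 = floor((7 + 5)/3) = 4.
  m_3 = 3*4 - 5 = 7, d_3 = (61 - 7^2)/3 = 12/3 = 4, a_3 = floor((7 + 7)/4) = 3.
  m_4 = 4*3 - 7 = 5, d_4 = (61 - 5^2)/4 = 36/4 = 9, a_4 = floor((7 + 5)/9) = 1.
  m_5 = 9*1 - 5 = 4, d_5 = (61 - 4^2)/9 = 45/9 = 5, a_5 = floor((7 + 4)/5) = 2.
  m_6 = 5*2 - 4 = 6, d_6 = (61 - 6^2)/5 = 25/5 = 5, a_6 = floor((7 + 6)/5) = 2.
  m_7 = 5*2 - 6 = 4, d_7 = (61 - 4^2)/5 = 45/5 = 9, a_7 = floor((7 + 4)/9) = 1.
  m_8 = 9*1 - 4 = 5, d_8 = (61 - 5^2)/9 = 36/9 = 4, a_8 = floor((7 + 5)/4) = 3.
  m_9 = 4*3 - 5 = 7, d_9 = (61 - 7^2)/4 = 12/4 = 3, a_9 = floor((7 + 7)/3) = 4.
  m_10 = 3*4 - 7 = 5, d_10 = (61 - 5^2)/3 = 36/3 = 12, a_10 = floor((7 + 5)/12) = 1.
  m_11 = 12*1 - 5 = 7, d_11 = (61 - 7^2)/12 = 12/12 = 1, a_11 = floor((7 + 7)/1) = 14.
  m_12 = 1*14 - 7 = 7, d_12 = (61 - 7^2)/1 = 12/1 = 12: (m_12, d_12) = (m_1, d_1) = (7, 12), so from here the quotients repeat a_1, ..., a_11; the period length is 11.
Hence the expansion of sqrt(61) is a_0 = 7 followed by the repeating block 1, 4, 3, 1, 2, 2, 1, 3, 4, 1, 14 (period 11).

[7; (1, 4, 3, 1, 2, 2, 1, 3, 4, 1, 14)]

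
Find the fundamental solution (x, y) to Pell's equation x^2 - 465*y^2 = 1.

First expand sqrt(465) as a continued fraction. With x_i = (sqrt(465) + m_i)/d_i and (m_0, d_0) = (0, 1): a_0 = floor(sqrt(465)) = 21, since 21^2 = 441 <= 465 < 484 = 22^2.
Iterate m_{i+1} = d_i*a_i - m_i, d_{i+1} = (465 - m_{i+1}^2)/d_i, a_{i+1} = floor((a_0 + m_{i+1})/d_{i+1}):
  m_1 = 1*21 - 0 = 21, d_1 = (465 - 21^2)/1 = 24/1 = 24, a_1 = floor((21 + 21)/24) = 1.
  m_2 = 24*1 - 21 = 3, d_2 = (465 - 3^2)/24 = 456/24 = 19, a_2 = floor((21 + 3)/19) = 1.
  m_3 = 19*1 - 3 = 16, d_3 = (465 - 16^2)/19 = 209/19 = 11, a_3 = floor((21 + 16)/11) = 3.
  m_4 = 11*3 - 16 = 17, d_4 = (465 - 17^2)/11 = 176/11 = 16, a_4 = floor((21 + 17)/16) = 2.
  m_5 = 16*2 - 17 = 15, d_5 = (465 - 15^2)/16 = 240/16 = 15, a_5 = floor((21 + 15)/15) = 2.
  m_6 = 15*2 - 15 = 15, d_6 = (465 - 15^2)/15 = 240/15 = 16, a_6 = floor((21 + 15)/16) = 2.
  m_7 = 16*2 - 15 = 17, d_7 = (465 - 17^2)/16 = 176/16 = 11, a_7 = floor((21 + 17)/11) = 3.
  m_8 = 11*3 - 17 = 16, d_8 = (465 - 16^2)/11 = 209/11 = 19, a_8 = floor((21 + 16)/19) = 1.
  m_9 = 19*1 - 16 = 3, d_9 = (465 - 3^2)/19 = 456/19 = 24, a_9 = floor((21 + 3)/24) = 1.
  m_10 = 24*1 - 3 = 21, d_10 = (465 - 21^2)/24 = 24/24 = 1, a_10 = floor((21 + 21)/1) = 42.
  m_11 = 1*42 - 21 = 21, d_11 = (465 - 21^2)/1 = 24/1 = 24: (m_11, d_11) = (m_1, d_1) = (21, 24), so from here the quotients repeat a_1, ..., a_10; the period length is 10.
So sqrt(465) = [21; (1, 1, 3, 2, 2, 2, 3, 1, 1, 42)] with period length k = 10.
k is even, so the fundamental solution of x^2 - 465y^2 = 1 is (p_{k-1}, q_{k-1}) = (p_9, q_9); compute convergents through index 9.
Convergents (p_i = a_i*p_{i-1} + p_{i-2}, q_i = a_i*q_{i-1} + q_{i-2} with p_{-2}=0, p_{-1}=1, q_{-2}=1, q_{-1}=0):
  i=0: a_0=21, p_0 = 21*1 + 0 = 21, q_0 = 21*0 + 1 = 1.
  i=1: a_1=1, p_1 = 1*21 + 1 = 22, q_1 = 1*1 + 0 = 1.
  i=2: a_2=1, p_2 = 1*22 + 21 = 43, q_2 = 1*1 + 1 = 2.
  i=3: a_3=3, p_3 = 3*43 + 22 = 151, q_3 = 3*2 + 1 = 7.
  i=4: a_4=2, p_4 = 2*151 + 43 = 345, q_4 = 2*7 + 2 = 16.
  i=5: a_5=2, p_5 = 2*345 + 151 = 841, q_5 = 2*16 + 7 = 39.
  i=6: a_6=2, p_6 = 2*841 + 345 = 2027, q_6 = 2*39 + 16 = 94.
  i=7: a_7=3, p_7 = 3*2027 + 841 = 6922, q_7 = 3*94 + 39 = 321.
  i=8: a_8=1, p_8 = 1*6922 + 2027 = 8949, q_8 = 1*321 + 94 = 415.
  i=9: a_9=1, p_9 = 1*8949 + 6922 = 15871, q_9 = 1*415 + 321 = 736.
Check: 15871^2 - 465*736^2 = 251888641 - 251888640 = 1, so (x, y) = (15871, 736) solves the equation, and by the theorem it is the least positive solution.

(x, y) = (15871, 736)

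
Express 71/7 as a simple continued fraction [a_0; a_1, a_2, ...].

[10; 7]

Run the Euclidean algorithm on 71 and 7; the successive quotients are the partial quotients a_0, a_1, ... (each step inverts the fractional part left over by the previous one):
  71 = 10*7 + 1, so a_0 = 10.
  7 = 7*1 + 0, so a_1 = 7.
The remainder reaches 0 after 2 divisions, so the expansion has 2 partial quotients, read off in order.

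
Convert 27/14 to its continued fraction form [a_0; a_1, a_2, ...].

[1; 1, 13]

Run the Euclidean algorithm on 27 and 14; the successive quotients are the partial quotients a_0, a_1, ... (each step inverts the fractional part left over by the previous one):
  27 = 1*14 + 13, so a_0 = 1.
  14 = 1*13 + 1, so a_1 = 1.
  13 = 13*1 + 0, so a_2 = 13.
The remainder reaches 0 after 3 divisions, so the expansion has 3 partial quotients, read off in order.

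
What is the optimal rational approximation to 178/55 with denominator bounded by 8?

Expand x = 178/55 as a continued fraction with the Euclidean algorithm:
  178 = 3*55 + 13, so a_0 = 3.
  55 = 4*13 + 3, so a_1 = 4.
  13 = 4*3 + 1, so a_2 = 4.
  3 = 3*1 + 0, so a_3 = 3.
so x = [3; 4, 4, 3].
Convergents (p_i = a_i*p_{i-1} + p_{i-2}, q_i = a_i*q_{i-1} + q_{i-2} with p_{-2}=0, p_{-1}=1, q_{-2}=1, q_{-1}=0), until the denominator exceeds 8:
  i=0: a_0=3, p_0 = 3*1 + 0 = 3, q_0 = 3*0 + 1 = 1.
  i=1: a_1=4, p_1 = 4*3 + 1 = 13, q_1 = 4*1 + 0 = 4.
  i=2: a_2=4, p_2 = 4*13 + 3 = 55, q_2 = 4*4 + 1 = 17.
q_2 = 17 > 8, so the last convergent with denominator <= 8 is p_1/q_1 = 13/4.
The closest fraction with denominator <= 8 is either p_1/q_1 or the intermediate fraction (k*p_1 + p_0)/(k*q_1 + q_0) with the largest k >= 1 whose denominator stays <= 8; these approach x as k grows, and every other convergent or intermediate fraction in range is farther away.
Largest k: floor((8 - q_0)/q_1) = floor((8 - 1)/4) = 1.
That gives (1*13 + 3)/(1*4 + 1) = 16/5.
Compare the errors: |x - 13/4| = |178*4 - 13*55|/(55*4) = 3/220, and |x - 16/5| = |178*5 - 16*55|/(55*5) = 10/275.
Cross-multiplying, 3*275 = 825 < 2200 = 10*220, so 3/220 is smaller: the convergent 13/4 is closer to x than 16/5.

13/4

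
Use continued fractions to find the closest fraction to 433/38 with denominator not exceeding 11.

57/5

Expand x = 433/38 as a continued fraction with the Euclidean algorithm:
  433 = 11*38 + 15, so a_0 = 11.
  38 = 2*15 + 8, so a_1 = 2.
  15 = 1*8 + 7, so a_2 = 1.
  8 = 1*7 + 1, so a_3 = 1.
  7 = 7*1 + 0, so a_4 = 7.
so x = [11; 2, 1, 1, 7].
Convergents (p_i = a_i*p_{i-1} + p_{i-2}, q_i = a_i*q_{i-1} + q_{i-2} with p_{-2}=0, p_{-1}=1, q_{-2}=1, q_{-1}=0), until the denominator exceeds 11:
  i=0: a_0=11, p_0 = 11*1 + 0 = 11, q_0 = 11*0 + 1 = 1.
  i=1: a_1=2, p_1 = 2*11 + 1 = 23, q_1 = 2*1 + 0 = 2.
  i=2: a_2=1, p_2 = 1*23 + 11 = 34, q_2 = 1*2 + 1 = 3.
  i=3: a_3=1, p_3 = 1*34 + 23 = 57, q_3 = 1*3 + 2 = 5.
  i=4: a_4=7, p_4 = 7*57 + 34 = 433, q_4 = 7*5 + 3 = 38.
q_4 = 38 > 11, so the last convergent with denominator <= 11 is p_3/q_3 = 57/5.
The closest fraction with denominator <= 11 is either p_3/q_3 or the intermediate fraction (k*p_3 + p_2)/(k*q_3 + q_2) with the largest k >= 1 whose denominator stays <= 11; these approach x as k grows, and every other convergent or intermediate fraction in range is farther away.
Largest k: floor((11 - q_2)/q_3) = floor((11 - 3)/5) = 1.
That gives (1*57 + 34)/(1*5 + 3) = 91/8.
Compare the errors: |x - 57/5| = |433*5 - 57*38|/(38*5) = 1/190, and |x - 91/8| = |433*8 - 91*38|/(38*8) = 6/304.
Cross-multiplying, 1*304 = 304 < 1140 = 6*190, so 1/190 is smaller: the convergent 57/5 is closer to x than 91/8.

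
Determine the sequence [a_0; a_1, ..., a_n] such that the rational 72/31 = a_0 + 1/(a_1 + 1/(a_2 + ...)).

[2; 3, 10]

Run the Euclidean algorithm on 72 and 31; the successive quotients are the partial quotients a_0, a_1, ... (each step inverts the fractional part left over by the previous one):
  72 = 2*31 + 10, so a_0 = 2.
  31 = 3*10 + 1, so a_1 = 3.
  10 = 10*1 + 0, so a_2 = 10.
The remainder reaches 0 after 3 divisions, so the expansion has 3 partial quotients, read off in order.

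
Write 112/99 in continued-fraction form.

Run the Euclidean algorithm on 112 and 99; the successive quotients are the partial quotients a_0, a_1, ... (each step inverts the fractional part left over by the previous one):
  112 = 1*99 + 13, so a_0 = 1.
  99 = 7*13 + 8, so a_1 = 7.
  13 = 1*8 + 5, so a_2 = 1.
  8 = 1*5 + 3, so a_3 = 1.
  5 = 1*3 + 2, so a_4 = 1.
  3 = 1*2 + 1, so a_5 = 1.
  2 = 2*1 + 0, so a_6 = 2.
The remainder reaches 0 after 7 divisions, so the expansion has 7 partial quotients, read off in order.

[1; 7, 1, 1, 1, 1, 2]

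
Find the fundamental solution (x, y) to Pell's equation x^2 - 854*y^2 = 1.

First expand sqrt(854) as a continued fraction. With x_i = (sqrt(854) + m_i)/d_i and (m_0, d_0) = (0, 1): a_0 = floor(sqrt(854)) = 29, since 29^2 = 841 <= 854 < 900 = 30^2.
Iterate m_{i+1} = d_i*a_i - m_i, d_{i+1} = (854 - m_{i+1}^2)/d_i, a_{i+1} = floor((a_0 + m_{i+1})/d_{i+1}):
  m_1 = 1*29 - 0 = 29, d_1 = (854 - 29^2)/1 = 13/1 = 13, a_1 = floor((29 + 29)/13) = 4.
  m_2 = 13*4 - 29 = 23, d_2 = (854 - 23^2)/13 = 325/13 = 25, a_2 = floor((29 + 23)/25) = 2.
  m_3 = 25*2 - 23 = 27, d_3 = (854 - 27^2)/25 = 125/25 = 5, a_3 = floor((29 + 27)/5) = 11.
  m_4 = 5*11 - 27 = 28, d_4 = (854 - 28^2)/5 = 70/5 = 14, a_4 = floor((29 + 28)/14) = 4.
  m_5 = 14*4 - 28 = 28, d_5 = (854 - 28^2)/14 = 70/14 = 5, a_5 = floor((29 + 28)/5) = 11.
  m_6 = 5*11 - 28 = 27, d_6 = (854 - 27^2)/5 = 125/5 = 25, a_6 = floor((29 + 27)/25) = 2.
  m_7 = 25*2 - 27 = 23, d_7 = (854 - 23^2)/25 = 325/25 = 13, a_7 = floor((29 + 23)/13) = 4.
  m_8 = 13*4 - 23 = 29, d_8 = (854 - 29^2)/13 = 13/13 = 1, a_8 = floor((29 + 29)/1) = 58.
  m_9 = 1*58 - 29 = 29, d_9 = (854 - 29^2)/1 = 13/1 = 13: (m_9, d_9) = (m_1, d_1) = (29, 13), so from here the quotients repeat a_1, ..., a_8; the period length is 8.
So sqrt(854) = [29; (4, 2, 11, 4, 11, 2, 4, 58)] with period length k = 8.
k is even, so the fundamental solution of x^2 - 854y^2 = 1 is (p_{k-1}, q_{k-1}) = (p_7, q_7); compute convergents through index 7.
Convergents (p_i = a_i*p_{i-1} + p_{i-2}, q_i = a_i*q_{i-1} + q_{i-2} with p_{-2}=0, p_{-1}=1, q_{-2}=1, q_{-1}=0):
  i=0: a_0=29, p_0 = 29*1 + 0 = 29, q_0 = 29*0 + 1 = 1.
  i=1: a_1=4, p_1 = 4*29 + 1 = 117, q_1 = 4*1 + 0 = 4.
  i=2: a_2=2, p_2 = 2*117 + 29 = 263, q_2 = 2*4 + 1 = 9.
  i=3: a_3=11, p_3 = 11*263 + 117 = 3010, q_3 = 11*9 + 4 = 103.
  i=4: a_4=4, p_4 = 4*3010 + 263 = 12303, q_4 = 4*103 + 9 = 421.
  i=5: a_5=11, p_5 = 11*12303 + 3010 = 138343, q_5 = 11*421 + 103 = 4734.
  i=6: a_6=2, p_6 = 2*138343 + 12303 = 288989, q_6 = 2*4734 + 421 = 9889.
  i=7: a_7=4, p_7 = 4*288989 + 138343 = 1294299, q_7 = 4*9889 + 4734 = 44290.
Check: 1294299^2 - 854*44290^2 = 1675209901401 - 1675209901400 = 1, so (x, y) = (1294299, 44290) solves the equation, and by the theorem it is the least positive solution.

(x, y) = (1294299, 44290)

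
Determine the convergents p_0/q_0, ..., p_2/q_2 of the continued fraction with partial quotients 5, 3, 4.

5/1, 16/3, 69/13

Using the convergent recurrence p_i = a_i*p_{i-1} + p_{i-2}, q_i = a_i*q_{i-1} + q_{i-2} with p_{-2}=0, p_{-1}=1, q_{-2}=1, q_{-1}=0:
  i=0: a_0=5, p_0 = 5*1 + 0 = 5, q_0 = 5*0 + 1 = 1.
  i=1: a_1=3, p_1 = 3*5 + 1 = 16, q_1 = 3*1 + 0 = 3.
  i=2: a_2=4, p_2 = 4*16 + 5 = 69, q_2 = 4*3 + 1 = 13.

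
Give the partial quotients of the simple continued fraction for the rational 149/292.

[0; 1, 1, 23, 1, 5]

Run the Euclidean algorithm on 149 and 292; the successive quotients are the partial quotients a_0, a_1, ... (each step inverts the fractional part left over by the previous one):
  149 = 0*292 + 149, so a_0 = 0.
  292 = 1*149 + 143, so a_1 = 1.
  149 = 1*143 + 6, so a_2 = 1.
  143 = 23*6 + 5, so a_3 = 23.
  6 = 1*5 + 1, so a_4 = 1.
  5 = 5*1 + 0, so a_5 = 5.
The remainder reaches 0 after 6 divisions, so the expansion has 6 partial quotients, read off in order.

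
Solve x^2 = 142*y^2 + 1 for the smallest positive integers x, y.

(x, y) = (143, 12)

First expand sqrt(142) as a continued fraction. With x_i = (sqrt(142) + m_i)/d_i and (m_0, d_0) = (0, 1): a_0 = floor(sqrt(142)) = 11, since 11^2 = 121 <= 142 < 144 = 12^2.
Iterate m_{i+1} = d_i*a_i - m_i, d_{i+1} = (142 - m_{i+1}^2)/d_i, a_{i+1} = floor((a_0 + m_{i+1})/d_{i+1}):
  m_1 = 1*11 - 0 = 11, d_1 = (142 - 11^2)/1 = 21/1 = 21, a_1 = floor((11 + 11)/21) = 1.
  m_2 = 21*1 - 11 = 10, d_2 = (142 - 10^2)/21 = 42/21 = 2, a_2 = floor((11 + 10)/2) = 10.
  m_3 = 2*10 - 10 = 10, d_3 = (142 - 10^2)/2 = 42/2 = 21, a_3 = floor((11 + 10)/21) = 1.
  m_4 = 21*1 - 10 = 11, d_4 = (142 - 11^2)/21 = 21/21 = 1, a_4 = floor((11 + 11)/1) = 22.
  m_5 = 1*22 - 11 = 11, d_5 = (142 - 11^2)/1 = 21/1 = 21: (m_5, d_5) = (m_1, d_1) = (11, 21), so from here the quotients repeat a_1, ..., a_4; the period length is 4.
So sqrt(142) = [11; (1, 10, 1, 22)] with period length k = 4.
k is even, so the fundamental solution of x^2 - 142y^2 = 1 is (p_{k-1}, q_{k-1}) = (p_3, q_3); compute convergents through index 3.
Convergents (p_i = a_i*p_{i-1} + p_{i-2}, q_i = a_i*q_{i-1} + q_{i-2} with p_{-2}=0, p_{-1}=1, q_{-2}=1, q_{-1}=0):
  i=0: a_0=11, p_0 = 11*1 + 0 = 11, q_0 = 11*0 + 1 = 1.
  i=1: a_1=1, p_1 = 1*11 + 1 = 12, q_1 = 1*1 + 0 = 1.
  i=2: a_2=10, p_2 = 10*12 + 11 = 131, q_2 = 10*1 + 1 = 11.
  i=3: a_3=1, p_3 = 1*131 + 12 = 143, q_3 = 1*11 + 1 = 12.
Check: 143^2 - 142*12^2 = 20449 - 20448 = 1, so (x, y) = (143, 12) solves the equation, and by the theorem it is the least positive solution.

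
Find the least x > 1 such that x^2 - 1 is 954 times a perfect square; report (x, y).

First expand sqrt(954) as a continued fraction. With x_i = (sqrt(954) + m_i)/d_i and (m_0, d_0) = (0, 1): a_0 = floor(sqrt(954)) = 30, since 30^2 = 900 <= 954 < 961 = 31^2.
Iterate m_{i+1} = d_i*a_i - m_i, d_{i+1} = (954 - m_{i+1}^2)/d_i, a_{i+1} = floor((a_0 + m_{i+1})/d_{i+1}):
  m_1 = 1*30 - 0 = 30, d_1 = (954 - 30^2)/1 = 54/1 = 54, a_1 = floor((30 + 30)/54) = 1.
  m_2 = 54*1 - 30 = 24, d_2 = (954 - 24^2)/54 = 378/54 = 7, a_2 = floor((30 + 24)/7) = 7.
  m_3 = 7*7 - 24 = 25, d_3 = (954 - 25^2)/7 = 329/7 = 47, a_3 = floor((30 + 25)/47) = 1.
  m_4 = 47*1 - 25 = 22, d_4 = (954 - 22^2)/47 = 470/47 = 10, a_4 = floor((30 + 22)/10) = 5.
  m_5 = 10*5 - 22 = 28, d_5 = (954 - 28^2)/10 = 170/10 = 17, a_5 = floor((30 + 28)/17) = 3.
  m_6 = 17*3 - 28 = 23, d_6 = (954 - 23^2)/17 = 425/17 = 25, a_6 = floor((30 + 23)/25) = 2.
  m_7 = 25*2 - 23 = 27, d_7 = (954 - 27^2)/25 = 225/25 = 9, a_7 = floor((30 + 27)/9) = 6.
  m_8 = 9*6 - 27 = 27, d_8 = (954 - 27^2)/9 = 225/9 = 25, a_8 = floor((30 + 27)/25) = 2.
  m_9 = 25*2 - 27 = 23, d_9 = (954 - 23^2)/25 = 425/25 = 17, a_9 = floor((30 + 23)/17) = 3.
  m_10 = 17*3 - 23 = 28, d_10 = (954 - 28^2)/17 = 170/17 = 10, a_10 = floor((30 + 28)/10) = 5.
  m_11 = 10*5 - 28 = 22, d_11 = (954 - 22^2)/10 = 470/10 = 47, a_11 = floor((30 + 22)/47) = 1.
  m_12 = 47*1 - 22 = 25, d_12 = (954 - 25^2)/47 = 329/47 = 7, a_12 = floor((30 + 25)/7) = 7.
  m_13 = 7*7 - 25 = 24, d_13 = (954 - 24^2)/7 = 378/7 = 54, a_13 = floor((30 + 24)/54) = 1.
  m_14 = 54*1 - 24 = 30, d_14 = (954 - 30^2)/54 = 54/54 = 1, a_14 = floor((30 + 30)/1) = 60.
  m_15 = 1*60 - 30 = 30, d_15 = (954 - 30^2)/1 = 54/1 = 54: (m_15, d_15) = (m_1, d_1) = (30, 54), so from here the quotients repeat a_1, ..., a_14; the period length is 14.
So sqrt(954) = [30; (1, 7, 1, 5, 3, 2, 6, 2, 3, 5, 1, 7, 1, 60)] with period length k = 14.
k is even, so the fundamental solution of x^2 - 954y^2 = 1 is (p_{k-1}, q_{k-1}) = (p_13, q_13); compute convergents through index 13.
Convergents (p_i = a_i*p_{i-1} + p_{i-2}, q_i = a_i*q_{i-1} + q_{i-2} with p_{-2}=0, p_{-1}=1, q_{-2}=1, q_{-1}=0):
  i=0: a_0=30, p_0 = 30*1 + 0 = 30, q_0 = 30*0 + 1 = 1.
  i=1: a_1=1, p_1 = 1*30 + 1 = 31, q_1 = 1*1 + 0 = 1.
  i=2: a_2=7, p_2 = 7*31 + 30 = 247, q_2 = 7*1 + 1 = 8.
  i=3: a_3=1, p_3 = 1*247 + 31 = 278, q_3 = 1*8 + 1 = 9.
  i=4: a_4=5, p_4 = 5*278 + 247 = 1637, q_4 = 5*9 + 8 = 53.
  i=5: a_5=3, p_5 = 3*1637 + 278 = 5189, q_5 = 3*53 + 9 = 168.
  i=6: a_6=2, p_6 = 2*5189 + 1637 = 12015, q_6 = 2*168 + 53 = 389.
  i=7: a_7=6, p_7 = 6*12015 + 5189 = 77279, q_7 = 6*389 + 168 = 2502.
  i=8: a_8=2, p_8 = 2*77279 + 12015 = 166573, q_8 = 2*2502 + 389 = 5393.
  i=9: a_9=3, p_9 = 3*166573 + 77279 = 576998, q_9 = 3*5393 + 2502 = 18681.
  i=10: a_10=5, p_10 = 5*576998 + 166573 = 3051563, q_10 = 5*18681 + 5393 = 98798.
  i=11: a_11=1, p_11 = 1*3051563 + 576998 = 3628561, q_11 = 1*98798 + 18681 = 117479.
  i=12: a_12=7, p_12 = 7*3628561 + 3051563 = 28451490, q_12 = 7*117479 + 98798 = 921151.
  i=13: a_13=1, p_13 = 1*28451490 + 3628561 = 32080051, q_13 = 1*921151 + 117479 = 1038630.
Check: 32080051^2 - 954*1038630^2 = 1029129672162601 - 1029129672162600 = 1, so (x, y) = (32080051, 1038630) solves the equation, and by the theorem it is the least positive solution.

(x, y) = (32080051, 1038630)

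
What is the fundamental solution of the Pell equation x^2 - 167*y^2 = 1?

(x, y) = (168, 13)

First expand sqrt(167) as a continued fraction. With x_i = (sqrt(167) + m_i)/d_i and (m_0, d_0) = (0, 1): a_0 = floor(sqrt(167)) = 12, since 12^2 = 144 <= 167 < 169 = 13^2.
Iterate m_{i+1} = d_i*a_i - m_i, d_{i+1} = (167 - m_{i+1}^2)/d_i, a_{i+1} = floor((a_0 + m_{i+1})/d_{i+1}):
  m_1 = 1*12 - 0 = 12, d_1 = (167 - 12^2)/1 = 23/1 = 23, a_1 = floor((12 + 12)/23) = 1.
  m_2 = 23*1 - 12 = 11, d_2 = (167 - 11^2)/23 = 46/23 = 2, a_2 = floor((12 + 11)/2) = 11.
  m_3 = 2*11 - 11 = 11, d_3 = (167 - 11^2)/2 = 46/2 = 23, a_3 = floor((12 + 11)/23) = 1.
  m_4 = 23*1 - 11 = 12, d_4 = (167 - 12^2)/23 = 23/23 = 1, a_4 = floor((12 + 12)/1) = 24.
  m_5 = 1*24 - 12 = 12, d_5 = (167 - 12^2)/1 = 23/1 = 23: (m_5, d_5) = (m_1, d_1) = (12, 23), so from here the quotients repeat a_1, ..., a_4; the period length is 4.
So sqrt(167) = [12; (1, 11, 1, 24)] with period length k = 4.
k is even, so the fundamental solution of x^2 - 167y^2 = 1 is (p_{k-1}, q_{k-1}) = (p_3, q_3); compute convergents through index 3.
Convergents (p_i = a_i*p_{i-1} + p_{i-2}, q_i = a_i*q_{i-1} + q_{i-2} with p_{-2}=0, p_{-1}=1, q_{-2}=1, q_{-1}=0):
  i=0: a_0=12, p_0 = 12*1 + 0 = 12, q_0 = 12*0 + 1 = 1.
  i=1: a_1=1, p_1 = 1*12 + 1 = 13, q_1 = 1*1 + 0 = 1.
  i=2: a_2=11, p_2 = 11*13 + 12 = 155, q_2 = 11*1 + 1 = 12.
  i=3: a_3=1, p_3 = 1*155 + 13 = 168, q_3 = 1*12 + 1 = 13.
Check: 168^2 - 167*13^2 = 28224 - 28223 = 1, so (x, y) = (168, 13) solves the equation, and by the theorem it is the least positive solution.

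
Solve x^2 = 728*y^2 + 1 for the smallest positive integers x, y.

(x, y) = (27, 1)

First expand sqrt(728) as a continued fraction. With x_i = (sqrt(728) + m_i)/d_i and (m_0, d_0) = (0, 1): a_0 = floor(sqrt(728)) = 26, since 26^2 = 676 <= 728 < 729 = 27^2.
Iterate m_{i+1} = d_i*a_i - m_i, d_{i+1} = (728 - m_{i+1}^2)/d_i, a_{i+1} = floor((a_0 + m_{i+1})/d_{i+1}):
  m_1 = 1*26 - 0 = 26, d_1 = (728 - 26^2)/1 = 52/1 = 52, a_1 = floor((26 + 26)/52) = 1.
  m_2 = 52*1 - 26 = 26, d_2 = (728 - 26^2)/52 = 52/52 = 1, a_2 = floor((26 + 26)/1) = 52.
  m_3 = 1*52 - 26 = 26, d_3 = (728 - 26^2)/1 = 52/1 = 52: (m_3, d_3) = (m_1, d_1) = (26, 52), so from here the quotients repeat a_1, a_2; the period length is 2.
So sqrt(728) = [26; (1, 52)] with period length k = 2.
k is even, so the fundamental solution of x^2 - 728y^2 = 1 is (p_{k-1}, q_{k-1}) = (p_1, q_1); compute convergents through index 1.
Convergents (p_i = a_i*p_{i-1} + p_{i-2}, q_i = a_i*q_{i-1} + q_{i-2} with p_{-2}=0, p_{-1}=1, q_{-2}=1, q_{-1}=0):
  i=0: a_0=26, p_0 = 26*1 + 0 = 26, q_0 = 26*0 + 1 = 1.
  i=1: a_1=1, p_1 = 1*26 + 1 = 27, q_1 = 1*1 + 0 = 1.
Check: 27^2 - 728*1^2 = 729 - 728 = 1, so (x, y) = (27, 1) solves the equation, and by the theorem it is the least positive solution.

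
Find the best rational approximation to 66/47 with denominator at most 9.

Expand x = 66/47 as a continued fraction with the Euclidean algorithm:
  66 = 1*47 + 19, so a_0 = 1.
  47 = 2*19 + 9, so a_1 = 2.
  19 = 2*9 + 1, so a_2 = 2.
  9 = 9*1 + 0, so a_3 = 9.
so x = [1; 2, 2, 9].
Convergents (p_i = a_i*p_{i-1} + p_{i-2}, q_i = a_i*q_{i-1} + q_{i-2} with p_{-2}=0, p_{-1}=1, q_{-2}=1, q_{-1}=0), until the denominator exceeds 9:
  i=0: a_0=1, p_0 = 1*1 + 0 = 1, q_0 = 1*0 + 1 = 1.
  i=1: a_1=2, p_1 = 2*1 + 1 = 3, q_1 = 2*1 + 0 = 2.
  i=2: a_2=2, p_2 = 2*3 + 1 = 7, q_2 = 2*2 + 1 = 5.
  i=3: a_3=9, p_3 = 9*7 + 3 = 66, q_3 = 9*5 + 2 = 47.
q_3 = 47 > 9, so the last convergent with denominator <= 9 is p_2/q_2 = 7/5.
The closest fraction with denominator <= 9 is either p_2/q_2 or the intermediate fraction (k*p_2 + p_1)/(k*q_2 + q_1) with the largest k >= 1 whose denominator stays <= 9; these approach x as k grows, and every other convergent or intermediate fraction in range is farther away.
Largest k: floor((9 - q_1)/q_2) = floor((9 - 2)/5) = 1.
That gives (1*7 + 3)/(1*5 + 2) = 10/7.
Compare the errors: |x - 7/5| = |66*5 - 7*47|/(47*5) = 1/235, and |x - 10/7| = |66*7 - 10*47|/(47*7) = 8/329.
Cross-multiplying, 1*329 = 329 < 1880 = 8*235, so 1/235 is smaller: the convergent 7/5 is closer to x than 10/7.

7/5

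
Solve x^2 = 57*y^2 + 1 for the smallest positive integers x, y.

(x, y) = (151, 20)

First expand sqrt(57) as a continued fraction. With x_i = (sqrt(57) + m_i)/d_i and (m_0, d_0) = (0, 1): a_0 = floor(sqrt(57)) = 7, since 7^2 = 49 <= 57 < 64 = 8^2.
Iterate m_{i+1} = d_i*a_i - m_i, d_{i+1} = (57 - m_{i+1}^2)/d_i, a_{i+1} = floor((a_0 + m_{i+1})/d_{i+1}):
  m_1 = 1*7 - 0 = 7, d_1 = (57 - 7^2)/1 = 8/1 = 8, a_1 = floor((7 + 7)/8) = 1.
  m_2 = 8*1 - 7 = 1, d_2 = (57 - 1^2)/8 = 56/8 = 7, a_2 = floor((7 + 1)/7) = 1.
  m_3 = 7*1 - 1 = 6, d_3 = (57 - 6^2)/7 = 21/7 = 3, a_3 = floor((7 + 6)/3) = 4.
  m_4 = 3*4 - 6 = 6, d_4 = (57 - 6^2)/3 = 21/3 = 7, a_4 = floor((7 + 6)/7) = 1.
  m_5 = 7*1 - 6 = 1, d_5 = (57 - 1^2)/7 = 56/7 = 8, a_5 = floor((7 + 1)/8) = 1.
  m_6 = 8*1 - 1 = 7, d_6 = (57 - 7^2)/8 = 8/8 = 1, a_6 = floor((7 + 7)/1) = 14.
  m_7 = 1*14 - 7 = 7, d_7 = (57 - 7^2)/1 = 8/1 = 8: (m_7, d_7) = (m_1, d_1) = (7, 8), so from here the quotients repeat a_1, ..., a_6; the period length is 6.
So sqrt(57) = [7; (1, 1, 4, 1, 1, 14)] with period length k = 6.
k is even, so the fundamental solution of x^2 - 57y^2 = 1 is (p_{k-1}, q_{k-1}) = (p_5, q_5); compute convergents through index 5.
Convergents (p_i = a_i*p_{i-1} + p_{i-2}, q_i = a_i*q_{i-1} + q_{i-2} with p_{-2}=0, p_{-1}=1, q_{-2}=1, q_{-1}=0):
  i=0: a_0=7, p_0 = 7*1 + 0 = 7, q_0 = 7*0 + 1 = 1.
  i=1: a_1=1, p_1 = 1*7 + 1 = 8, q_1 = 1*1 + 0 = 1.
  i=2: a_2=1, p_2 = 1*8 + 7 = 15, q_2 = 1*1 + 1 = 2.
  i=3: a_3=4, p_3 = 4*15 + 8 = 68, q_3 = 4*2 + 1 = 9.
  i=4: a_4=1, p_4 = 1*68 + 15 = 83, q_4 = 1*9 + 2 = 11.
  i=5: a_5=1, p_5 = 1*83 + 68 = 151, q_5 = 1*11 + 9 = 20.
Check: 151^2 - 57*20^2 = 22801 - 22800 = 1, so (x, y) = (151, 20) solves the equation, and by the theorem it is the least positive solution.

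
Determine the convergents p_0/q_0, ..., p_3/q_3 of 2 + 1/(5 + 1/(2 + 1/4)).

Using the convergent recurrence p_i = a_i*p_{i-1} + p_{i-2}, q_i = a_i*q_{i-1} + q_{i-2} with p_{-2}=0, p_{-1}=1, q_{-2}=1, q_{-1}=0:
  i=0: a_0=2, p_0 = 2*1 + 0 = 2, q_0 = 2*0 + 1 = 1.
  i=1: a_1=5, p_1 = 5*2 + 1 = 11, q_1 = 5*1 + 0 = 5.
  i=2: a_2=2, p_2 = 2*11 + 2 = 24, q_2 = 2*5 + 1 = 11.
  i=3: a_3=4, p_3 = 4*24 + 11 = 107, q_3 = 4*11 + 5 = 49.

2/1, 11/5, 24/11, 107/49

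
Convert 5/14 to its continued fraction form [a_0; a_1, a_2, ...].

Run the Euclidean algorithm on 5 and 14; the successive quotients are the partial quotients a_0, a_1, ... (each step inverts the fractional part left over by the previous one):
  5 = 0*14 + 5, so a_0 = 0.
  14 = 2*5 + 4, so a_1 = 2.
  5 = 1*4 + 1, so a_2 = 1.
  4 = 4*1 + 0, so a_3 = 4.
The remainder reaches 0 after 4 divisions, so the expansion has 4 partial quotients, read off in order.

[0; 2, 1, 4]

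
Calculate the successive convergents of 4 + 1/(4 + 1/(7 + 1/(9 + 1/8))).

Using the convergent recurrence p_i = a_i*p_{i-1} + p_{i-2}, q_i = a_i*q_{i-1} + q_{i-2} with p_{-2}=0, p_{-1}=1, q_{-2}=1, q_{-1}=0:
  i=0: a_0=4, p_0 = 4*1 + 0 = 4, q_0 = 4*0 + 1 = 1.
  i=1: a_1=4, p_1 = 4*4 + 1 = 17, q_1 = 4*1 + 0 = 4.
  i=2: a_2=7, p_2 = 7*17 + 4 = 123, q_2 = 7*4 + 1 = 29.
  i=3: a_3=9, p_3 = 9*123 + 17 = 1124, q_3 = 9*29 + 4 = 265.
  i=4: a_4=8, p_4 = 8*1124 + 123 = 9115, q_4 = 8*265 + 29 = 2149.

4/1, 17/4, 123/29, 1124/265, 9115/2149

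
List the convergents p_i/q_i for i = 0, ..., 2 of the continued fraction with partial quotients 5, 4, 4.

5/1, 21/4, 89/17

Using the convergent recurrence p_i = a_i*p_{i-1} + p_{i-2}, q_i = a_i*q_{i-1} + q_{i-2} with p_{-2}=0, p_{-1}=1, q_{-2}=1, q_{-1}=0:
  i=0: a_0=5, p_0 = 5*1 + 0 = 5, q_0 = 5*0 + 1 = 1.
  i=1: a_1=4, p_1 = 4*5 + 1 = 21, q_1 = 4*1 + 0 = 4.
  i=2: a_2=4, p_2 = 4*21 + 5 = 89, q_2 = 4*4 + 1 = 17.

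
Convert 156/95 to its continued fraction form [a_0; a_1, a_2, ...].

[1; 1, 1, 1, 3, 1, 6]

Run the Euclidean algorithm on 156 and 95; the successive quotients are the partial quotients a_0, a_1, ... (each step inverts the fractional part left over by the previous one):
  156 = 1*95 + 61, so a_0 = 1.
  95 = 1*61 + 34, so a_1 = 1.
  61 = 1*34 + 27, so a_2 = 1.
  34 = 1*27 + 7, so a_3 = 1.
  27 = 3*7 + 6, so a_4 = 3.
  7 = 1*6 + 1, so a_5 = 1.
  6 = 6*1 + 0, so a_6 = 6.
The remainder reaches 0 after 7 divisions, so the expansion has 7 partial quotients, read off in order.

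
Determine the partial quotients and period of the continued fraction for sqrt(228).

Write x_i = (sqrt(228) + m_i)/d_i with (m_0, d_0) = (0, 1). a_0 = floor(sqrt(228)) = 15, since 15^2 = 225 <= 228 < 256 = 16^2.
Iterate m_{i+1} = d_i*a_i - m_i, d_{i+1} = (228 - m_{i+1}^2)/d_i, a_{i+1} = floor((a_0 + m_{i+1})/d_{i+1}):
  m_1 = 1*15 - 0 = 15, d_1 = (228 - 15^2)/1 = 3/1 = 3, a_1 = floor((15 + 15)/3) = 10.
  m_2 = 3*10 - 15 = 15, d_2 = (228 - 15^2)/3 = 3/3 = 1, a_2 = floor((15 + 15)/1) = 30.
  m_3 = 1*30 - 15 = 15, d_3 = (228 - 15^2)/1 = 3/1 = 3: (m_3, d_3) = (m_1, d_1) = (15, 3), so from here the quotients repeat a_1, a_2; the period length is 2.
Hence the expansion of sqrt(228) is a_0 = 15 followed by the repeating block 10, 30 (period 2).

[15; (10, 30)]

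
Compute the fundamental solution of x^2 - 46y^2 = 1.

First expand sqrt(46) as a continued fraction. With x_i = (sqrt(46) + m_i)/d_i and (m_0, d_0) = (0, 1): a_0 = floor(sqrt(46)) = 6, since 6^2 = 36 <= 46 < 49 = 7^2.
Iterate m_{i+1} = d_i*a_i - m_i, d_{i+1} = (46 - m_{i+1}^2)/d_i, a_{i+1} = floor((a_0 + m_{i+1})/d_{i+1}):
  m_1 = 1*6 - 0 = 6, d_1 = (46 - 6^2)/1 = 10/1 = 10, a_1 = floor((6 + 6)/10) = 1.
  m_2 = 10*1 - 6 = 4, d_2 = (46 - 4^2)/10 = 30/10 = 3, a_2 = floor((6 + 4)/3) = 3.
  m_3 = 3*3 - 4 = 5, d_3 = (46 - 5^2)/3 = 21/3 = 7, a_3 = floor((6 + 5)/7) = 1.
  m_4 = 7*1 - 5 = 2, d_4 = (46 - 2^2)/7 = 42/7 = 6, a_4 = floor((6 + 2)/6) = 1.
  m_5 = 6*1 - 2 = 4, d_5 = (46 - 4^2)/6 = 30/6 = 5, a_5 = floor((6 + 4)/5) = 2.
  m_6 = 5*2 - 4 = 6, d_6 = (46 - 6^2)/5 = 10/5 = 2, a_6 = floor((6 + 6)/2) = 6.
  m_7 = 2*6 - 6 = 6, d_7 = (46 - 6^2)/2 = 10/2 = 5, a_7 = floor((6 + 6)/5) = 2.
  m_8 = 5*2 - 6 = 4, d_8 = (46 - 4^2)/5 = 30/5 = 6, a_8 = floor((6 + 4)/6) = 1.
  m_9 = 6*1 - 4 = 2, d_9 = (46 - 2^2)/6 = 42/6 = 7, a_9 = floor((6 + 2)/7) = 1.
  m_10 = 7*1 - 2 = 5, d_10 = (46 - 5^2)/7 = 21/7 = 3, a_10 = floor((6 + 5)/3) = 3.
  m_11 = 3*3 - 5 = 4, d_11 = (46 - 4^2)/3 = 30/3 = 10, a_11 = floor((6 + 4)/10) = 1.
  m_12 = 10*1 - 4 = 6, d_12 = (46 - 6^2)/10 = 10/10 = 1, a_12 = floor((6 + 6)/1) = 12.
  m_13 = 1*12 - 6 = 6, d_13 = (46 - 6^2)/1 = 10/1 = 10: (m_13, d_13) = (m_1, d_1) = (6, 10), so from here the quotients repeat a_1, ..., a_12; the period length is 12.
So sqrt(46) = [6; (1, 3, 1, 1, 2, 6, 2, 1, 1, 3, 1, 12)] with period length k = 12.
k is even, so the fundamental solution of x^2 - 46y^2 = 1 is (p_{k-1}, q_{k-1}) = (p_11, q_11); compute convergents through index 11.
Convergents (p_i = a_i*p_{i-1} + p_{i-2}, q_i = a_i*q_{i-1} + q_{i-2} with p_{-2}=0, p_{-1}=1, q_{-2}=1, q_{-1}=0):
  i=0: a_0=6, p_0 = 6*1 + 0 = 6, q_0 = 6*0 + 1 = 1.
  i=1: a_1=1, p_1 = 1*6 + 1 = 7, q_1 = 1*1 + 0 = 1.
  i=2: a_2=3, p_2 = 3*7 + 6 = 27, q_2 = 3*1 + 1 = 4.
  i=3: a_3=1, p_3 = 1*27 + 7 = 34, q_3 = 1*4 + 1 = 5.
  i=4: a_4=1, p_4 = 1*34 + 27 = 61, q_4 = 1*5 + 4 = 9.
  i=5: a_5=2, p_5 = 2*61 + 34 = 156, q_5 = 2*9 + 5 = 23.
  i=6: a_6=6, p_6 = 6*156 + 61 = 997, q_6 = 6*23 + 9 = 147.
  i=7: a_7=2, p_7 = 2*997 + 156 = 2150, q_7 = 2*147 + 23 = 317.
  i=8: a_8=1, p_8 = 1*2150 + 997 = 3147, q_8 = 1*317 + 147 = 464.
  i=9: a_9=1, p_9 = 1*3147 + 2150 = 5297, q_9 = 1*464 + 317 = 781.
  i=10: a_10=3, p_10 = 3*5297 + 3147 = 19038, q_10 = 3*781 + 464 = 2807.
  i=11: a_11=1, p_11 = 1*19038 + 5297 = 24335, q_11 = 1*2807 + 781 = 3588.
Check: 24335^2 - 46*3588^2 = 592192225 - 592192224 = 1, so (x, y) = (24335, 3588) solves the equation, and by the theorem it is the least positive solution.

(x, y) = (24335, 3588)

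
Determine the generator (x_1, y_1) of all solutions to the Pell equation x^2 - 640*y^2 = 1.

First expand sqrt(640) as a continued fraction. With x_i = (sqrt(640) + m_i)/d_i and (m_0, d_0) = (0, 1): a_0 = floor(sqrt(640)) = 25, since 25^2 = 625 <= 640 < 676 = 26^2.
Iterate m_{i+1} = d_i*a_i - m_i, d_{i+1} = (640 - m_{i+1}^2)/d_i, a_{i+1} = floor((a_0 + m_{i+1})/d_{i+1}):
  m_1 = 1*25 - 0 = 25, d_1 = (640 - 25^2)/1 = 15/1 = 15, a_1 = floor((25 + 25)/15) = 3.
  m_2 = 15*3 - 25 = 20, d_2 = (640 - 20^2)/15 = 240/15 = 16, a_2 = floor((25 + 20)/16) = 2.
  m_3 = 16*2 - 20 = 12, d_3 = (640 - 12^2)/16 = 496/16 = 31, a_3 = floor((25 + 12)/31) = 1.
  m_4 = 31*1 - 12 = 19, d_4 = (640 - 19^2)/31 = 279/31 = 9, a_4 = floor((25 + 19)/9) = 4.
  m_5 = 9*4 - 19 = 17, d_5 = (640 - 17^2)/9 = 351/9 = 39, a_5 = floor((25 + 17)/39) = 1.
  m_6 = 39*1 - 17 = 22, d_6 = (640 - 22^2)/39 = 156/39 = 4, a_6 = floor((25 + 22)/4) = 11.
  m_7 = 4*11 - 22 = 22, d_7 = (640 - 22^2)/4 = 156/4 = 39, a_7 = floor((25 + 22)/39) = 1.
  m_8 = 39*1 - 22 = 17, d_8 = (640 - 17^2)/39 = 351/39 = 9, a_8 = floor((25 + 17)/9) = 4.
  m_9 = 9*4 - 17 = 19, d_9 = (640 - 19^2)/9 = 279/9 = 31, a_9 = floor((25 + 19)/31) = 1.
  m_10 = 31*1 - 19 = 12, d_10 = (640 - 12^2)/31 = 496/31 = 16, a_10 = floor((25 + 12)/16) = 2.
  m_11 = 16*2 - 12 = 20, d_11 = (640 - 20^2)/16 = 240/16 = 15, a_11 = floor((25 + 20)/15) = 3.
  m_12 = 15*3 - 20 = 25, d_12 = (640 - 25^2)/15 = 15/15 = 1, a_12 = floor((25 + 25)/1) = 50.
  m_13 = 1*50 - 25 = 25, d_13 = (640 - 25^2)/1 = 15/1 = 15: (m_13, d_13) = (m_1, d_1) = (25, 15), so from here the quotients repeat a_1, ..., a_12; the period length is 12.
So sqrt(640) = [25; (3, 2, 1, 4, 1, 11, 1, 4, 1, 2, 3, 50)] with period length k = 12.
k is even, so the fundamental solution of x^2 - 640y^2 = 1 is (p_{k-1}, q_{k-1}) = (p_11, q_11); compute convergents through index 11.
Convergents (p_i = a_i*p_{i-1} + p_{i-2}, q_i = a_i*q_{i-1} + q_{i-2} with p_{-2}=0, p_{-1}=1, q_{-2}=1, q_{-1}=0):
  i=0: a_0=25, p_0 = 25*1 + 0 = 25, q_0 = 25*0 + 1 = 1.
  i=1: a_1=3, p_1 = 3*25 + 1 = 76, q_1 = 3*1 + 0 = 3.
  i=2: a_2=2, p_2 = 2*76 + 25 = 177, q_2 = 2*3 + 1 = 7.
  i=3: a_3=1, p_3 = 1*177 + 76 = 253, q_3 = 1*7 + 3 = 10.
  i=4: a_4=4, p_4 = 4*253 + 177 = 1189, q_4 = 4*10 + 7 = 47.
  i=5: a_5=1, p_5 = 1*1189 + 253 = 1442, q_5 = 1*47 + 10 = 57.
  i=6: a_6=11, p_6 = 11*1442 + 1189 = 17051, q_6 = 11*57 + 47 = 674.
  i=7: a_7=1, p_7 = 1*17051 + 1442 = 18493, q_7 = 1*674 + 57 = 731.
  i=8: a_8=4, p_8 = 4*18493 + 17051 = 91023, q_8 = 4*731 + 674 = 3598.
  i=9: a_9=1, p_9 = 1*91023 + 18493 = 109516, q_9 = 1*3598 + 731 = 4329.
  i=10: a_10=2, p_10 = 2*109516 + 91023 = 310055, q_10 = 2*4329 + 3598 = 12256.
  i=11: a_11=3, p_11 = 3*310055 + 109516 = 1039681, q_11 = 3*12256 + 4329 = 41097.
Check: 1039681^2 - 640*41097^2 = 1080936581761 - 1080936581760 = 1, so (x, y) = (1039681, 41097) solves the equation, and by the theorem it is the least positive solution.

(x, y) = (1039681, 41097)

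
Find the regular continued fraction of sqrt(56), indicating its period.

[7; (2, 14)]

Write x_i = (sqrt(56) + m_i)/d_i with (m_0, d_0) = (0, 1). a_0 = floor(sqrt(56)) = 7, since 7^2 = 49 <= 56 < 64 = 8^2.
Iterate m_{i+1} = d_i*a_i - m_i, d_{i+1} = (56 - m_{i+1}^2)/d_i, a_{i+1} = floor((a_0 + m_{i+1})/d_{i+1}):
  m_1 = 1*7 - 0 = 7, d_1 = (56 - 7^2)/1 = 7/1 = 7, a_1 = floor((7 + 7)/7) = 2.
  m_2 = 7*2 - 7 = 7, d_2 = (56 - 7^2)/7 = 7/7 = 1, a_2 = floor((7 + 7)/1) = 14.
  m_3 = 1*14 - 7 = 7, d_3 = (56 - 7^2)/1 = 7/1 = 7: (m_3, d_3) = (m_1, d_1) = (7, 7), so from here the quotients repeat a_1, a_2; the period length is 2.
Hence the expansion of sqrt(56) is a_0 = 7 followed by the repeating block 2, 14 (period 2).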